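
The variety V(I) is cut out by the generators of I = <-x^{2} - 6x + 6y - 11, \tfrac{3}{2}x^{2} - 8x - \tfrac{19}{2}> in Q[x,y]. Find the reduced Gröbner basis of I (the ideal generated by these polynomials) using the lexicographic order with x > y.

G = {x - \tfrac{9}{17}y + \tfrac{26}{17}, y^{2} - \tfrac{428}{27}y + \tfrac{401}{27}}

f_1 = -x^{2} - 6x + 6y - 11, LT = x^{2}.
f_2 = \tfrac{3}{2}x^{2} - 8x - \tfrac{19}{2}, LT = x^{2}.

S(f_1,f_2): lcm = x^{2}. S = \tfrac{34}{3}x - 6y + \tfrac{52}{3}.
  leading term x: no divisor's leading term divides it; move \tfrac{34}{3}x to the remainder.
  leading term y: no divisor's leading term divides it; move -6y to the remainder.
  leading term 1: no divisor's leading term divides it; move \tfrac{52}{3} to the remainder.
  remainder \tfrac{34}{3}x - 6y + \tfrac{52}{3} ≠ 0; add g_3 = \tfrac{34}{3}x - 6y + \tfrac{52}{3} to the basis.

S(f_1,g_3): lcm = x^{2}. S = \tfrac{9}{17}xy + \tfrac{76}{17}x - 6y + 11.
  leading term xy: subtract (\tfrac{27}{578}y)·g_3 from \tfrac{9}{17}xy + \tfrac{76}{17}x - 6y + 11 → \tfrac{76}{17}x + \tfrac{81}{289}y^{2} - \tfrac{1968}{289}y + 11
  leading term x: subtract (\tfrac{114}{289})·g_3 from \tfrac{76}{17}x + \tfrac{81}{289}y^{2} - \tfrac{1968}{289}y + 11 → \tfrac{81}{289}y^{2} - \tfrac{1284}{289}y + \tfrac{1203}{289}
  leading term y^{2}: no divisor's leading term divides it; move \tfrac{81}{289}y^{2} to the remainder.
  leading term y: no divisor's leading term divides it; move -\tfrac{1284}{289}y to the remainder.
  leading term 1: no divisor's leading term divides it; move \tfrac{1203}{289} to the remainder.
  remainder \tfrac{81}{289}y^{2} - \tfrac{1284}{289}y + \tfrac{1203}{289} ≠ 0; add g_4 = \tfrac{81}{289}y^{2} - \tfrac{1284}{289}y + \tfrac{1203}{289} to the basis.

S(f_2,g_3): lcm = x^{2}. S = \tfrac{9}{17}xy - \tfrac{350}{51}x - \tfrac{19}{3}.
  leading term xy: subtract (\tfrac{27}{578}y)·g_3 from \tfrac{9}{17}xy - \tfrac{350}{51}x - \tfrac{19}{3} → -\tfrac{350}{51}x + \tfrac{81}{289}y^{2} - \tfrac{234}{289}y - \tfrac{19}{3}
  leading term x: subtract (-\tfrac{175}{289})·g_3 from -\tfrac{350}{51}x + \tfrac{81}{289}y^{2} - \tfrac{234}{289}y - \tfrac{19}{3} → \tfrac{81}{289}y^{2} - \tfrac{1284}{289}y + \tfrac{1203}{289}
  leading term y^{2}: subtract (1)·g_4 from \tfrac{81}{289}y^{2} - \tfrac{1284}{289}y + \tfrac{1203}{289} → 0
  remainder 0.

S(f_1,g_4): leading monomials are coprime, so the S-polynomial reduces to 0 (Buchberger's first criterion).
S(f_2,g_4): leading monomials are coprime, so the S-polynomial reduces to 0 (Buchberger's first criterion).
S(g_3,g_4): leading monomials are coprime, so the S-polynomial reduces to 0 (Buchberger's first criterion).
Every S-polynomial of the final basis reduces to 0, so we have a Gröbner basis.
Inter-reduce: drop elements whose leading term is divisible by another's, tail-reduce, and make monic.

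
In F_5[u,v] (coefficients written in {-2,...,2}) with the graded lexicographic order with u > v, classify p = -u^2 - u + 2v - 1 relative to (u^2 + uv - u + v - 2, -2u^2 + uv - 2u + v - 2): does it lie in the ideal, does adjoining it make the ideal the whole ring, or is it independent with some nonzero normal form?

-u^2 - u + 2v - 1 is independent of I; its normal form modulo I is v + 1.

First compute the reduced Gröbner basis of I by Buchberger's algorithm.
f_1 = u^2 + uv - u + v - 2, LT = u^2.
f_2 = -2u^2 + uv - 2u + v - 2, LT = u^2.

S(f_1,f_2): lcm = u^2. S = -uv - 2u - v + 2.
  leading term uv: no divisor's leading term divides it; move -uv to the remainder.
  leading term u: no divisor's leading term divides it; move -2u to the remainder.
  leading term v: no divisor's leading term divides it; move -v to the remainder.
  leading term 1: no divisor's leading term divides it; move 2 to the remainder.
  remainder -uv - 2u - v + 2 ≠ 0; add h_3 = -uv - 2u - v + 2 to the basis.

S(f_1,h_3): lcm = u^2v. S = uv^2 - 2u^2 - 2uv + v^2 + 2u - 2v.
  leading term uv^2: subtract (-v)·h_3 from uv^2 - 2u^2 - 2uv + v^2 + 2u - 2v → -2u^2 + uv + 2u
  leading term u^2: subtract (-2)·f_1 from -2u^2 + uv + 2u → -2uv + 2v + 1
  leading term uv: subtract (2)·h_3 from -2uv + 2v + 1 → -u - v + 2
  leading term u: no divisor's leading term divides it; move -u to the remainder.
  leading term v: no divisor's leading term divides it; move -v to the remainder.
  leading term 1: no divisor's leading term divides it; move 2 to the remainder.
  remainder -u - v + 2 ≠ 0; add h_4 = -u - v + 2 to the basis.

S(h_3,h_4): lcm = uv. S = -v^2 + 2u - 2v - 2.
  leading term v^2: no divisor's leading term divides it; move -v^2 to the remainder.
  leading term u: subtract (-2)·h_4 from 2u - 2v - 2 → v + 2
  leading term v: no divisor's leading term divides it; move v to the remainder.
  leading term 1: no divisor's leading term divides it; move 2 to the remainder.
  remainder -v^2 + v + 2 ≠ 0; add h_5 = -v^2 + v + 2 to the basis.

The other S-polynomials (S(f_2,h_3), S(f_1,h_4), S(f_2,h_4), S(f_1,h_5), S(f_2,h_5), S(h_3,h_5), S(h_4,h_5)) all reduce to 0 modulo the current basis, so we have a Gröbner basis.
Inter-reduce: drop elements whose leading term is divisible by another's, tail-reduce, and make monic.
Reduced Gröbner basis: {v^2 - v - 2, u + v - 2}.
Label its elements g_1 = v^2 - v - 2, g_2 = u + v - 2.

Reduce p = -u^2 - u + 2v - 1 modulo G:
  leading term u^2: subtract (-u)·g_2 from -u^2 - u + 2v - 1 → uv + 2u + 2v - 1
  leading term uv: subtract (v)·g_2 from uv + 2u + 2v - 1 → -v^2 + 2u - v - 1
  leading term v^2: subtract (-1)·g_1 from -v^2 + 2u - v - 1 → 2u - 2v + 2
  leading term u: subtract (2)·g_2 from 2u - 2v + 2 → v + 1
  leading term v: no divisor's leading term divides it; move v to the remainder.
  leading term 1: no divisor's leading term divides it; move 1 to the remainder.
  normal form = v + 1.
The normal form is nonzero, so p ∉ I. Since p minus its normal form lies in I, I + (p) = I + (r) where r = v + 1; decide whether this ideal is the whole ring.
Run Buchberger on G together with r (pairs among the g_i already reduce to 0 since G is a Gröbner basis):
g_1 = v^2 - v - 2, LT = v^2.
g_2 = u + v - 2, LT = u.
r = v + 1, LT = v.

The S-polynomials (S(g_1,g_2), S(g_1,r), S(g_2,r)) all reduce to 0 modulo the current basis, so we have a Gröbner basis.
Inter-reduce: drop elements whose leading term is divisible by another's, tail-reduce, and make monic.
Reduced Gröbner basis: {u + 2, v + 1}.
The reduced Gröbner basis of I + (p) is {u + 2, v + 1} ≠ {1}, a proper ideal, so the enlarged system stays consistent: p is independent of I, with normal form v + 1.

Ideal membership is decidable via reduction modulo a Gröbner basis.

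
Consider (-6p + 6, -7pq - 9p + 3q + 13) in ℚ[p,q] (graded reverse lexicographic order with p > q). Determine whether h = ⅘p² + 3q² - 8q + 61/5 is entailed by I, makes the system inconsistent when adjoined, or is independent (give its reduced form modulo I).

First compute the reduced Gröbner basis of I by Buchberger's algorithm.
f_1 = -6p + 6, LT = p.
f_2 = -7pq - 9p + 3q + 13, LT = pq.

S(f_1,f_2): lcm = pq. S = -9/7p - 4/7q + 13/7.
  leading term p: subtract (3/14)·f_1 from -9/7p - 4/7q + 13/7 → -4/7q + 4/7
  leading term q: no divisor's leading term divides it; move -4/7q to the remainder.
  leading term 1: no divisor's leading term divides it; move 4/7 to the remainder.
  remainder -4/7q + 4/7 ≠ 0; add k_3 = -4/7q + 4/7 to the basis.

S(f_1,k_3): leading monomials are coprime, so the S-polynomial reduces to 0 (Buchberger's first criterion).
S(f_2,k_3): lcm = pq. S = 16/7p - 3/7q - 13/7.
  leading term p: subtract (-8/21)·f_1 from 16/7p - 3/7q - 13/7 → -3/7q + 3/7
  leading term q: subtract (¾)·k_3 from -3/7q + 3/7 → 0
  remainder 0.

Every S-polynomial of the final basis reduces to 0, so we have a Gröbner basis.
Inter-reduce: drop elements whose leading term is divisible by another's, tail-reduce, and make monic.
Reduced Gröbner basis: {p - 1, q - 1}.
Label its elements g_1 = p - 1, g_2 = q - 1.

Reduce h = ⅘p² + 3q² - 8q + 61/5 modulo G:
  leading term p²: subtract (⅘p)·g_1 from ⅘p² + 3q² - 8q + 61/5 → 3q² + ⅘p - 8q + 61/5
  leading term q²: subtract (3q)·g_2 from 3q² + ⅘p - 8q + 61/5 → ⅘p - 5q + 61/5
  leading term p: subtract (⅘)·g_1 from ⅘p - 5q + 61/5 → -5q + 13
  leading term q: subtract (-5)·g_2 from -5q + 13 → 8
  leading term 1: no divisor's leading term divides it; move 8 to the remainder.
  normal form = 8.
The normal form is nonzero, so h ∉ I. Since h minus its normal form lies in I, I + (h) = I + (r) where r = 8; decide whether this ideal is the whole ring.
Here r = 8 is a nonzero constant, hence a unit: 1 ∈ I + (h), the Gröbner basis of I + (h) is {1}, and the enlarged system has no common solution — adjoining h is inconsistent.

The remainder on division by a Gröbner basis is unique — it is the normal form.

Adjoining ⅘p² + 3q² - 8q + 61/5 makes the ideal the whole ring: the system is inconsistent.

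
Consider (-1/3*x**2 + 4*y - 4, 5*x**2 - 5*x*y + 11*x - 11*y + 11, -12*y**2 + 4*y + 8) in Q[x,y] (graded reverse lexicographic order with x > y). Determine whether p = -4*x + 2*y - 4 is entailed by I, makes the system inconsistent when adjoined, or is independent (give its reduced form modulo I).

Adjoining -4*x + 2*y - 4 makes the ideal the whole ring: the system is inconsistent.

First compute the reduced Gröbner basis of I by Buchberger's algorithm.
f_1 = -1/3*x**2 + 4*y - 4, LT = x**2.
f_2 = 5*x**2 - 5*x*y + 11*x - 11*y + 11, LT = x**2.
f_3 = -12*y**2 + 4*y + 8, LT = y**2.

S(f_1,f_2): lcm = x**2. S = x*y - 11/5*x - 49/5*y + 49/5.
  reduce S modulo (f_1, f_2, f_3):
  remainder x*y - 11/5*x - 49/5*y + 49/5 ≠ 0; add h_4 = x*y - 11/5*x - 49/5*y + 49/5 to the basis.

S(f_1,h_4): lcm = x**2*y. S = 11/5*x**2 + 49/5*x*y - 12*y**2 - 49/5*x + 12*y.
  reduce S modulo (f_1, f_2, f_3, h_4):
  remainder 294/25*x + 3261/25*y - 3261/25 ≠ 0; add h_5 = 294/25*x + 3261/25*y - 3261/25 to the basis.

S(f_2,h_4): lcm = x**2*y. S = -x*y**2 + 11/5*x**2 + 12*x*y - 11/5*y**2 - 49/5*x + 11/5*y.
  reduce S modulo (f_1, f_2, f_3, h_4, h_5):
  remainder -6467/245*y + 6467/245 ≠ 0; add h_6 = -6467/245*y + 6467/245 to the basis.

The other S-polynomials (S(f_1,f_3), S(f_2,f_3), S(f_3,h_4), S(f_1,h_5), S(f_2,h_5), S(f_3,h_5), S(h_4,h_5), S(f_1,h_6), S(f_2,h_6), S(f_3,h_6), S(h_4,h_6), S(h_5,h_6)) all reduce to 0 modulo the current basis, so we have a Gröbner basis.
Inter-reduce: drop elements whose leading term is divisible by another's, tail-reduce, and make monic.
Reduced Gröbner basis: {x, y - 1}.
Label its elements g_1 = x, g_2 = y - 1.

Reduce p = -4*x + 2*y - 4 modulo G:
  leading term x: subtract (-4)·g_1 from -4*x + 2*y - 4 → 2*y - 4
  leading term y: subtract (2)·g_2 from 2*y - 4 → -2
  leading term 1: no divisor's leading term divides it; move -2 to the remainder.
  normal form = -2.
The normal form is nonzero, so p ∉ I. Since p minus its normal form lies in I, I + (p) = I + (r) where r = -2; decide whether this ideal is the whole ring.
Here r = -2 is a nonzero constant, hence a unit: 1 ∈ I + (p), the Gröbner basis of I + (p) is {1}, and the enlarged system has no common solution — adjoining p is inconsistent.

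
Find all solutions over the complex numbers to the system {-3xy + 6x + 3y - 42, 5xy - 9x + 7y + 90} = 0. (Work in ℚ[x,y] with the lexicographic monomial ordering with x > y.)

Compute a lex Gröbner basis by Buchberger's algorithm.
f_1 = -3xy + 6x + 3y - 42, LT = xy.
f_2 = 5xy - 9x + 7y + 90, LT = xy.

S(f_1,f_2): lcm = xy. S = -⅕x - 12/5y - 4.
  leading term x: no divisor's leading term divides it; move -⅕x to the remainder.
  leading term y: no divisor's leading term divides it; move -12/5y to the remainder.
  leading term 1: no divisor's leading term divides it; move -4 to the remainder.
  remainder -⅕x - 12/5y - 4 ≠ 0; add h_3 = -⅕x - 12/5y - 4 to the basis.

S(f_1,h_3): lcm = xy. S = -2x - 12y² - 21y + 14.
  leading term x: subtract (10)·h_3 from -2x - 12y² - 21y + 14 → -12y² + 3y + 54
  leading term y²: no divisor's leading term divides it; move -12y² to the remainder.
  leading term y: no divisor's leading term divides it; move 3y to the remainder.
  leading term 1: no divisor's leading term divides it; move 54 to the remainder.
  remainder -12y² + 3y + 54 ≠ 0; add h_4 = -12y² + 3y + 54 to the basis.

S(f_2,h_3): lcm = xy. S = -9/5x - 12y² - 93/5y + 18.
  leading term x: subtract (9)·h_3 from -9/5x - 12y² - 93/5y + 18 → -12y² + 3y + 54
  leading term y²: subtract (1)·h_4 from -12y² + 3y + 54 → 0
  remainder 0.

S(f_1,h_4): lcm = xy². S = -7/4xy + 9/2x - y² + 14y.
  leading term xy: subtract (7/12)·f_1 from -7/4xy + 9/2x - y² + 14y → x - y² + 49/4y + 49/2
  leading term x: subtract (-5)·h_3 from x - y² + 49/4y + 49/2 → -y² + ¼y + 9/2
  leading term y²: subtract (1/12)·h_4 from -y² + ¼y + 9/2 → 0
  remainder 0.

S(f_2,h_4): lcm = xy². S = -31/20xy + 9/2x + 7/5y² + 18y.
  leading term xy: subtract (31/60)·f_1 from -31/20xy + 9/2x + 7/5y² + 18y → 7/5x + 7/5y² + 329/20y + 217/10
  leading term x: subtract (-7)·h_3 from 7/5x + 7/5y² + 329/20y + 217/10 → 7/5y² - 7/20y - 63/10
  leading term y²: subtract (-7/60)·h_4 from 7/5y² - 7/20y - 63/10 → 0
  remainder 0.

S(h_3,h_4): leading monomials are coprime, so the S-polynomial reduces to 0 (Buchberger's first criterion).
Every S-polynomial of the final basis reduces to 0, so we have a Gröbner basis.
Inter-reduce: drop elements whose leading term is divisible by another's, tail-reduce, and make monic.
Reduced Gröbner basis: {x + 12y + 20, y² - ¼y - 9/2}.

From the last basis element, y² - ¼y - 9/2 = 0, so y takes values in {-2, 9/4}. Each choice, substituted upward through the basis, yields the corresponding point(s) of the solution set.
  y = -2: the earlier basis element becomes x - 4 = 0, giving x = 4 — point (4, -2).
  y = 9/4: the earlier basis element becomes x + 47 = 0, giving x = -47 — point (-47, 9/4).

{(4, -2), (-47, 9/4)}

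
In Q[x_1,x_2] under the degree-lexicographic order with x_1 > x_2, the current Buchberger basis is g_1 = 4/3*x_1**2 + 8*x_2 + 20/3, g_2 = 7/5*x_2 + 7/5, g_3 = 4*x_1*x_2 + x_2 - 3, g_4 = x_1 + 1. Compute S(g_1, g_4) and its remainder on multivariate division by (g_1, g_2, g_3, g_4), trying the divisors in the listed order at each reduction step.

S(g_1, g_4) = -x_1 + 6*x_2 + 5; remainder on division = 0.

lcm(LM(g_1), LM(g_4)) = x_1**2.
S = (lcm/LT(g_1))·g_1 − (lcm/LT(g_4))·g_4 = -x_1 + 6*x_2 + 5.
Reduce S modulo (g_1, g_2, g_3, g_4) in that order:
  leading term x_1: subtract (-1)·g_4 from -x_1 + 6*x_2 + 5 → 6*x_2 + 6
  leading term x_2: subtract (30/7)·g_2 from 6*x_2 + 6 → 0
The remainder is 0, so this S-polynomial contributes no new basis element.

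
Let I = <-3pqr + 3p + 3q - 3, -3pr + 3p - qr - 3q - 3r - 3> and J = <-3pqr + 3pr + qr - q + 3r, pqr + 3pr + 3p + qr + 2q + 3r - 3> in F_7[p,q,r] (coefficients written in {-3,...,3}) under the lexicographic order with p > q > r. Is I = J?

Since reduced Gröbner bases are canonical representatives of ideals under a given ordering, it suffices to compute and compare them.
Buchberger on the first generating set:
f_1 = -3pqr + 3p + 3q - 3, LT = pqr.
f_2 = -3pr + 3p - qr - 3q - 3r - 3, LT = pr.

S(f_1,f_2): lcm = pqr. S = pq - p + 2q^{2}r - q^{2} - qr - 2q + 1.
  leading term pq: no divisor's leading term divides it; move pq to the remainder.
  leading term p: no divisor's leading term divides it; move -p to the remainder.
  leading term q^{2}r: no divisor's leading term divides it; move 2q^{2}r to the remainder.
  leading term q^{2}: no divisor's leading term divides it; move -q^{2} to the remainder.
  leading term qr: no divisor's leading term divides it; move -qr to the remainder.
  leading term q: no divisor's leading term divides it; move -2q to the remainder.
  leading term 1: no divisor's leading term divides it; move 1 to the remainder.
  remainder pq - p + 2q^{2}r - q^{2} - qr - 2q + 1 ≠ 0; add g_3 = pq - p + 2q^{2}r - q^{2} - qr - 2q + 1 to the basis.

S(f_1,g_3): lcm = pqr. S = pr - p - 2q^{2}r^{2} + q^{2}r + qr^{2} + 2qr - q - r + 1.
  leading term pr: subtract (2)·f_2 from pr - p - 2q^{2}r^{2} + q^{2}r + qr^{2} + 2qr - q - r + 1 → -2q^{2}r^{2} + q^{2}r + qr^{2} - 3qr - 2q - 2r
  leading term q^{2}r^{2}: no divisor's leading term divides it; move -2q^{2}r^{2} to the remainder.
  leading term q^{2}r: no divisor's leading term divides it; move q^{2}r to the remainder.
  leading term qr^{2}: no divisor's leading term divides it; move qr^{2} to the remainder.
  leading term qr: no divisor's leading term divides it; move -3qr to the remainder.
  leading term q: no divisor's leading term divides it; move -2q to the remainder.
  leading term r: no divisor's leading term divides it; move -2r to the remainder.
  remainder -2q^{2}r^{2} + q^{2}r + qr^{2} - 3qr - 2q - 2r ≠ 0; add g_4 = -2q^{2}r^{2} + q^{2}r + qr^{2} - 3qr - 2q - 2r to the basis.

The other S-polynomials (S(f_2,g_3), S(f_1,g_4), S(f_2,g_4), S(g_3,g_4)) all reduce to 0 modulo the current basis, so we have a Gröbner basis.
Inter-reduce: drop elements whose leading term is divisible by another's, tail-reduce, and make monic.
Reduced Gröbner basis: {pq - p + 2q^{2}r - q^{2} - qr - 2q + 1, pr - p - 2qr + q + r + 1, q^{2}r^{2} + 3q^{2}r + 3qr^{2} - 2qr + q + r}.

Buchberger on the second generating set:
h_1 = -3pqr + 3pr + qr - q + 3r, LT = pqr.
h_2 = pqr + 3pr + 3p + qr + 2q + 3r - 3, LT = pqr.

S(h_1,h_2): lcm = pqr. S = 3pr - 3p + qr + 3q + 3r + 3.
  leading term pr: no divisor's leading term divides it; move 3pr to the remainder.
  leading term p: no divisor's leading term divides it; move -3p to the remainder.
  leading term qr: no divisor's leading term divides it; move qr to the remainder.
  leading term q: no divisor's leading term divides it; move 3q to the remainder.
  leading term r: no divisor's leading term divides it; move 3r to the remainder.
  leading term 1: no divisor's leading term divides it; move 3 to the remainder.
  remainder 3pr - 3p + qr + 3q + 3r + 3 ≠ 0; add k_3 = 3pr - 3p + qr + 3q + 3r + 3 to the basis.

S(h_1,k_3): lcm = pqr. S = pq - pr + 2q^{2}r - q^{2} + qr - 3q - r.
  leading term pq: no divisor's leading term divides it; move pq to the remainder.
  leading term pr: subtract (2)·k_3 from -pr + 2q^{2}r - q^{2} + qr - 3q - r → -p + 2q^{2}r - q^{2} - qr - 2q + 1
  leading term p: no divisor's leading term divides it; move -p to the remainder.
  leading term q^{2}r: no divisor's leading term divides it; move 2q^{2}r to the remainder.
  leading term q^{2}: no divisor's leading term divides it; move -q^{2} to the remainder.
  leading term qr: no divisor's leading term divides it; move -qr to the remainder.
  leading term q: no divisor's leading term divides it; move -2q to the remainder.
  leading term 1: no divisor's leading term divides it; move 1 to the remainder.
  remainder pq - p + 2q^{2}r - q^{2} - qr - 2q + 1 ≠ 0; add k_4 = pq - p + 2q^{2}r - q^{2} - qr - 2q + 1 to the basis.

S(h_1,k_4): lcm = pqr. S = -2q^{2}r^{2} + q^{2}r + qr^{2} - 3qr - 2q - 2r.
  leading term q^{2}r^{2}: no divisor's leading term divides it; move -2q^{2}r^{2} to the remainder.
  leading term q^{2}r: no divisor's leading term divides it; move q^{2}r to the remainder.
  leading term qr^{2}: no divisor's leading term divides it; move qr^{2} to the remainder.
  leading term qr: no divisor's leading term divides it; move -3qr to the remainder.
  leading term q: no divisor's leading term divides it; move -2q to the remainder.
  leading term r: no divisor's leading term divides it; move -2r to the remainder.
  remainder -2q^{2}r^{2} + q^{2}r + qr^{2} - 3qr - 2q - 2r ≠ 0; add k_5 = -2q^{2}r^{2} + q^{2}r + qr^{2} - 3qr - 2q - 2r to the basis.

The other S-polynomials (S(h_2,k_3), S(h_2,k_4), S(k_3,k_4), S(h_1,k_5), S(h_2,k_5), S(k_3,k_5), S(k_4,k_5)) all reduce to 0 modulo the current basis, so we have a Gröbner basis.
Inter-reduce: drop elements whose leading term is divisible by another's, tail-reduce, and make monic.
Reduced Gröbner basis: {pq - p + 2q^{2}r - q^{2} - qr - 2q + 1, pr - p - 2qr + q + r + 1, q^{2}r^{2} + 3q^{2}r + 3qr^{2} - 2qr + q + r}.

These coincide, so the ideals are equal.
The same test decides containment: I ⊆ J iff every generator of I reduces to 0 modulo a Gröbner basis of J.

Yes, the ideals are equal.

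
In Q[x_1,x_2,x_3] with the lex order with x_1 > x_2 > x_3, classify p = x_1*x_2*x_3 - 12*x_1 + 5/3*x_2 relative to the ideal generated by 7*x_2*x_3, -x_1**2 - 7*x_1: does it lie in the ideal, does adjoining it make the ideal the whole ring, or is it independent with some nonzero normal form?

First compute the reduced Gröbner basis of I by Buchberger's algorithm.
f_1 = 7*x_2*x_3, LT = x_2*x_3.
f_2 = -x_1**2 - 7*x_1, LT = x_1**2.

S(f_1,f_2): leading monomials are coprime, so the S-polynomial reduces to 0 (Buchberger's first criterion).
Every S-polynomial of the final basis reduces to 0, so we have a Gröbner basis.
Inter-reduce: drop elements whose leading term is divisible by another's, tail-reduce, and make monic.
Reduced Gröbner basis: {x_1**2 + 7*x_1, x_2*x_3}.
Label its elements g_1 = x_1**2 + 7*x_1, g_2 = x_2*x_3.

Reduce p = x_1*x_2*x_3 - 12*x_1 + 5/3*x_2 modulo G:
  leading term x_1*x_2*x_3: subtract (x_1)·g_2 from x_1*x_2*x_3 - 12*x_1 + 5/3*x_2 → -12*x_1 + 5/3*x_2
  leading term x_1: no divisor's leading term divides it; move -12*x_1 to the remainder.
  leading term x_2: no divisor's leading term divides it; move 5/3*x_2 to the remainder.
  normal form = -12*x_1 + 5/3*x_2.
The normal form is nonzero, so p ∉ I. Since p minus its normal form lies in I, I + (p) = I + (r) where r = -12*x_1 + 5/3*x_2; decide whether this ideal is the whole ring.
Run Buchberger on G together with r (pairs among the g_i already reduce to 0 since G is a Gröbner basis):
g_1 = x_1**2 + 7*x_1, LT = x_1**2.
g_2 = x_2*x_3, LT = x_2*x_3.
r = -12*x_1 + 5/3*x_2, LT = x_1.

S(g_1,g_2): leading monomials are coprime, so the S-polynomial reduces to 0 (Buchberger's first criterion).
S(g_1,r): lcm = x_1**2. S = 5/36*x_1*x_2 + 7*x_1.
  leading term x_1*x_2: subtract (-5/432*x_2)·r from 5/36*x_1*x_2 + 7*x_1 → 7*x_1 + 25/1296*x_2**2
  leading term x_1: subtract (-7/12)·r from 7*x_1 + 25/1296*x_2**2 → 25/1296*x_2**2 + 35/36*x_2
  leading term x_2**2: no divisor's leading term divides it; move 25/1296*x_2**2 to the remainder.
  leading term x_2: no divisor's leading term divides it; move 35/36*x_2 to the remainder.
  remainder 25/1296*x_2**2 + 35/36*x_2 ≠ 0; add m_4 = 25/1296*x_2**2 + 35/36*x_2 to the basis.

S(g_2,r): leading monomials are coprime, so the S-polynomial reduces to 0 (Buchberger's first criterion).
S(g_1,m_4): leading monomials are coprime, so the S-polynomial reduces to 0 (Buchberger's first criterion).
S(g_2,m_4): lcm = x_2**2*x_3. S = -252/5*x_2*x_3.
  leading term x_2*x_3: subtract (-252/5)·g_2 from -252/5*x_2*x_3 → 0
  remainder 0.

S(r,m_4): leading monomials are coprime, so the S-polynomial reduces to 0 (Buchberger's first criterion).
Every S-polynomial of the final basis reduces to 0, so we have a Gröbner basis.
Inter-reduce: drop elements whose leading term is divisible by another's, tail-reduce, and make monic.
Reduced Gröbner basis: {x_1 - 5/36*x_2, x_2**2 + 252/5*x_2, x_2*x_3}.
The reduced Gröbner basis of I + (p) is {x_1 - 5/36*x_2, x_2**2 + 252/5*x_2, x_2*x_3} ≠ {1}, a proper ideal, so the enlarged system stays consistent: p is independent of I, with normal form -12*x_1 + 5/3*x_2.

x_1*x_2*x_3 - 12*x_1 + 5/3*x_2 is independent of I; its normal form modulo I is -12*x_1 + 5/3*x_2.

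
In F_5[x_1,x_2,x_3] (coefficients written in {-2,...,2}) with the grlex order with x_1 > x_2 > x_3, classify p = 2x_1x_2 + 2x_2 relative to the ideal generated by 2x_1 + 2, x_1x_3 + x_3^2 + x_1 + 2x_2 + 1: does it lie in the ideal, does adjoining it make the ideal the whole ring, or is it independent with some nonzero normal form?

2x_1x_2 + 2x_2 lies in I (it reduces to 0).

First compute the reduced Gröbner basis of I by Buchberger's algorithm.
f_1 = 2x_1 + 2, LT = x_1.
f_2 = x_1x_3 + x_3^2 + x_1 + 2x_2 + 1, LT = x_1x_3.

S(f_1,f_2): lcm = x_1x_3. S = -x_3^2 - x_1 - 2x_2 + x_3 - 1.
  leading term x_3^2: no divisor's leading term divides it; move -x_3^2 to the remainder.
  leading term x_1: subtract (2)·f_1 from -x_1 - 2x_2 + x_3 - 1 → -2x_2 + x_3
  leading term x_2: no divisor's leading term divides it; move -2x_2 to the remainder.
  leading term x_3: no divisor's leading term divides it; move x_3 to the remainder.
  remainder -x_3^2 - 2x_2 + x_3 ≠ 0; add h_3 = -x_3^2 - 2x_2 + x_3 to the basis.

The other S-polynomials (S(f_1,h_3), S(f_2,h_3)) all reduce to 0 modulo the current basis, so we have a Gröbner basis.
Inter-reduce: drop elements whose leading term is divisible by another's, tail-reduce, and make monic.
Reduced Gröbner basis: {x_3^2 + 2x_2 - x_3, x_1 + 1}.
Label its elements g_1 = x_3^2 + 2x_2 - x_3, g_2 = x_1 + 1.

Reduce p = 2x_1x_2 + 2x_2 modulo G:
  leading term x_1x_2: subtract (2x_2)·g_2 from 2x_1x_2 + 2x_2 → 0
  normal form = 0.
Since the normal form is 0, p ∈ I.

Ideal membership is decidable via reduction modulo a Gröbner basis.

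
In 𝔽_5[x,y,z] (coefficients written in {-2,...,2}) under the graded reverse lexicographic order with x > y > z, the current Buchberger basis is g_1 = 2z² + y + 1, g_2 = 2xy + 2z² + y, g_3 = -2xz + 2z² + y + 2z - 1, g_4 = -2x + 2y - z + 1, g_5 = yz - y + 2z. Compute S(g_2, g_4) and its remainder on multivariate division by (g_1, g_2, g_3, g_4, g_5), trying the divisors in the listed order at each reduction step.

lcm(LM(g_2), LM(g_4)) = xy.
S = (lcm/LT(g_2))·g_2 − (lcm/LT(g_4))·g_4 = y² + 2yz + z² + y.
Reduce S modulo (g_1, g_2, g_3, g_4, g_5) in that order:
  leading term y²: no divisor's leading term divides it; move y² to the remainder.
  leading term yz: subtract (2)·g_5 from 2yz + z² + y → z² - 2y + z
  leading term z²: subtract (-2)·g_1 from z² - 2y + z → z + 2
  leading term z: no divisor's leading term divides it; move z to the remainder.
  leading term 1: no divisor's leading term divides it; move 2 to the remainder.
The remainder y² + z + 2 is nonzero, so it would be added as the next basis element.

S(g_2, g_4) = y² + 2yz + z² + y; remainder on division = y² + z + 2.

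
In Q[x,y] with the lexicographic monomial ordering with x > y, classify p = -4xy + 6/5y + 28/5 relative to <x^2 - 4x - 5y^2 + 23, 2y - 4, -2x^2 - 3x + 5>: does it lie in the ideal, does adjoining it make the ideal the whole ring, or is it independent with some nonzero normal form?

First compute the reduced Gröbner basis of I by Buchberger's algorithm.
f_1 = x^2 - 4x - 5y^2 + 23, LT = x^2.
f_2 = 2y - 4, LT = y.
f_3 = -2x^2 - 3x + 5, LT = x^2.

S(f_1,f_3): lcm = x^2. S = -11/2x - 5y^2 + 51/2.
  leading term x: no divisor's leading term divides it; move -11/2x to the remainder.
  leading term y^2: subtract (-5/2y)·f_2 from -5y^2 + 51/2 → -10y + 51/2
  leading term y: subtract (-5)·f_2 from -10y + 51/2 → 11/2
  leading term 1: no divisor's leading term divides it; move 11/2 to the remainder.
  remainder -11/2x + 11/2 ≠ 0; add h_4 = -11/2x + 11/2 to the basis.

The other S-polynomials (S(f_1,f_2), S(f_2,f_3), S(f_1,h_4), S(f_2,h_4), S(f_3,h_4)) all reduce to 0 modulo the current basis, so we have a Gröbner basis.
Inter-reduce: drop elements whose leading term is divisible by another's, tail-reduce, and make monic.
Reduced Gröbner basis: {x - 1, y - 2}.
Label its elements g_1 = x - 1, g_2 = y - 2.

Reduce p = -4xy + 6/5y + 28/5 modulo G:
  leading term xy: subtract (-4y)·g_1 from -4xy + 6/5y + 28/5 → -14/5y + 28/5
  leading term y: subtract (-14/5)·g_2 from -14/5y + 28/5 → 0
  normal form = 0.
Since the normal form is 0, p ∈ I.

-4xy + 6/5y + 28/5 lies in I (it reduces to 0).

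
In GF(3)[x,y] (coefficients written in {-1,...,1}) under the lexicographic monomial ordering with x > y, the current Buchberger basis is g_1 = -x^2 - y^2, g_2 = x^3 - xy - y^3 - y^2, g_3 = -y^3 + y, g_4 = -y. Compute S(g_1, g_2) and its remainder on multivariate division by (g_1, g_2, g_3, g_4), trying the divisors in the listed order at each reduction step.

S(g_1, g_2) = xy^2 + xy + y^3 + y^2; remainder on division = 0.

lcm(LM(g_1), LM(g_2)) = x^3.
S = (lcm/LT(g_1))·g_1 − (lcm/LT(g_2))·g_2 = xy^2 + xy + y^3 + y^2.
Reduce S modulo (g_1, g_2, g_3, g_4) in that order:
  leading term xy^2: subtract (-xy)·g_4 from xy^2 + xy + y^3 + y^2 → xy + y^3 + y^2
  leading term xy: subtract (-x)·g_4 from xy + y^3 + y^2 → y^3 + y^2
  leading term y^3: subtract (-1)·g_3 from y^3 + y^2 → y^2 + y
  leading term y^2: subtract (-y)·g_4 from y^2 + y → y
  leading term y: subtract (-1)·g_4 from y → 0
The remainder is 0, so this S-polynomial contributes no new basis element.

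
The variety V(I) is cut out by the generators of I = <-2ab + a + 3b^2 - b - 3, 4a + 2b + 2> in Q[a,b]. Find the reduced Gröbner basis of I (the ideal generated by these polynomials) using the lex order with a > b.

G = {a + 1/2b + 1/2, b^2 - 1/8b - 7/8}

f_1 = -2ab + a + 3b^2 - b - 3, LT = ab.
f_2 = 4a + 2b + 2, LT = a.

S(f_1,f_2): lcm = ab. S = -1/2a - 2b^2 + 3/2.
  leading term a: subtract (-1/8)·f_2 from -1/2a - 2b^2 + 3/2 → -2b^2 + 1/4b + 7/4
  leading term b^2: no divisor's leading term divides it; move -2b^2 to the remainder.
  leading term b: no divisor's leading term divides it; move 1/4b to the remainder.
  leading term 1: no divisor's leading term divides it; move 7/4 to the remainder.
  remainder -2b^2 + 1/4b + 7/4 ≠ 0; add g_3 = -2b^2 + 1/4b + 7/4 to the basis.

S(f_1,g_3): lcm = ab^2. S = -3/8ab + 7/8a - 3/2b^3 + 1/2b^2 + 3/2b.
  leading term ab: subtract (3/16)·f_1 from -3/8ab + 7/8a - 3/2b^3 + 1/2b^2 + 3/2b → 11/16a - 3/2b^3 - 1/16b^2 + 27/16b + 9/16
  leading term a: subtract (11/64)·f_2 from 11/16a - 3/2b^3 - 1/16b^2 + 27/16b + 9/16 → -3/2b^3 - 1/16b^2 + 43/32b + 7/32
  leading term b^3: subtract (3/4b)·g_3 from -3/2b^3 - 1/16b^2 + 43/32b + 7/32 → -1/4b^2 + 1/32b + 7/32
  leading term b^2: subtract (1/8)·g_3 from -1/4b^2 + 1/32b + 7/32 → 0
  remainder 0.

S(f_2,g_3): leading monomials are coprime, so the S-polynomial reduces to 0 (Buchberger's first criterion).
Every S-polynomial of the final basis reduces to 0, so we have a Gröbner basis.
Inter-reduce: drop elements whose leading term is divisible by another's, tail-reduce, and make monic.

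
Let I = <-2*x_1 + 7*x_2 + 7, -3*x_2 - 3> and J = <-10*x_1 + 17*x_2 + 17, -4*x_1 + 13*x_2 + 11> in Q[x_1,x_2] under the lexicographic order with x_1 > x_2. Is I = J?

No, the ideals differ.

Two ideals are equal iff their reduced Gröbner bases coincide (the reduced basis is unique for a fixed ordering).
Buchberger on the first generating set:
f_1 = -2*x_1 + 7*x_2 + 7, LT = x_1.
f_2 = -3*x_2 - 3, LT = x_2.

The S-polynomials (S(f_1,f_2)) all reduce to 0 modulo the current basis, so we have a Gröbner basis.
Inter-reduce: drop elements whose leading term is divisible by another's, tail-reduce, and make monic.
Reduced Gröbner basis: {x_1, x_2 + 1}.

Buchberger on the second generating set:
h_1 = -10*x_1 + 17*x_2 + 17, LT = x_1.
h_2 = -4*x_1 + 13*x_2 + 11, LT = x_1.

S(h_1,h_2): lcm = x_1. S = 31/20*x_2 + 21/20.
  leading term x_2: no divisor's leading term divides it; move 31/20*x_2 to the remainder.
  leading term 1: no divisor's leading term divides it; move 21/20 to the remainder.
  remainder 31/20*x_2 + 21/20 ≠ 0; add k_3 = 31/20*x_2 + 21/20 to the basis.

The other S-polynomials (S(h_1,k_3), S(h_2,k_3)) all reduce to 0 modulo the current basis, so we have a Gröbner basis.
Inter-reduce: drop elements whose leading term is divisible by another's, tail-reduce, and make monic.
Reduced Gröbner basis: {x_1 - 17/31, x_2 + 21/31}.

Since the reduced bases disagree, the two ideals are not the same.
The same test decides containment: I ⊆ J iff every generator of I reduces to 0 modulo a Gröbner basis of J.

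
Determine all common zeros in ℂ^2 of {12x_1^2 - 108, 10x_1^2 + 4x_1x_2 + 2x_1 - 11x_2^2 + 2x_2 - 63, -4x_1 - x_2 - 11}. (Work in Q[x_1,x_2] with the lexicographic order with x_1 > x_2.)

Compute a lex Gröbner basis by Buchberger's algorithm.
f_1 = 12x_1^2 - 108, LT = x_1^2.
f_2 = 10x_1^2 + 4x_1x_2 + 2x_1 - 11x_2^2 + 2x_2 - 63, LT = x_1^2.
f_3 = -4x_1 - x_2 - 11, LT = x_1.

S(f_1,f_2): lcm = x_1^2. S = -2/5x_1x_2 - 1/5x_1 + 11/10x_2^2 - 1/5x_2 - 27/10.
  leading term x_1x_2: subtract (1/10x_2)·f_3 from -2/5x_1x_2 - 1/5x_1 + 11/10x_2^2 - 1/5x_2 - 27/10 → -1/5x_1 + 6/5x_2^2 + 9/10x_2 - 27/10
  leading term x_1: subtract (1/20)·f_3 from -1/5x_1 + 6/5x_2^2 + 9/10x_2 - 27/10 → 6/5x_2^2 + 19/20x_2 - 43/20
  leading term x_2^2: no divisor's leading term divides it; move 6/5x_2^2 to the remainder.
  leading term x_2: no divisor's leading term divides it; move 19/20x_2 to the remainder.
  leading term 1: no divisor's leading term divides it; move -43/20 to the remainder.
  remainder 6/5x_2^2 + 19/20x_2 - 43/20 ≠ 0; add h_4 = 6/5x_2^2 + 19/20x_2 - 43/20 to the basis.

S(f_1,f_3): lcm = x_1^2. S = -1/4x_1x_2 - 11/4x_1 - 9.
  leading term x_1x_2: subtract (1/16x_2)·f_3 from -1/4x_1x_2 - 11/4x_1 - 9 → -11/4x_1 + 1/16x_2^2 + 11/16x_2 - 9
  leading term x_1: subtract (11/16)·f_3 from -11/4x_1 + 1/16x_2^2 + 11/16x_2 - 9 → 1/16x_2^2 + 11/8x_2 - 23/16
  leading term x_2^2: subtract (5/96)·h_4 from 1/16x_2^2 + 11/8x_2 - 23/16 → 509/384x_2 - 509/384
  leading term x_2: no divisor's leading term divides it; move 509/384x_2 to the remainder.
  leading term 1: no divisor's leading term divides it; move -509/384 to the remainder.
  remainder 509/384x_2 - 509/384 ≠ 0; add h_5 = 509/384x_2 - 509/384 to the basis.

The other S-polynomials (S(f_2,f_3), S(f_1,h_4), S(f_2,h_4), S(f_3,h_4), S(f_1,h_5), S(f_2,h_5), S(f_3,h_5), S(h_4,h_5)) all reduce to 0 modulo the current basis, so we have a Gröbner basis.
Inter-reduce: drop elements whose leading term is divisible by another's, tail-reduce, and make monic.
Reduced Gröbner basis: {x_1 + 3, x_2 - 1}.

A lex Gröbner basis eliminates variables successively. Here x_2 - 1 depends only on x_2, with roots {1}; lifting each root through the earlier basis elements recovers the full solutions.
  x_2 = 1: the earlier basis element becomes x_1 + 3 = 0, giving x_1 = -3 — point (-3, 1).
Check: every point annihilates each of the original generators.

{(-3, 1)}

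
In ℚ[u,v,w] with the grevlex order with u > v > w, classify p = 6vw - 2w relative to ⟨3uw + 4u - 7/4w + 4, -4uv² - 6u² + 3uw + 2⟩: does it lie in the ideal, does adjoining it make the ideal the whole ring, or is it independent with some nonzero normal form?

6vw - 2w is independent of I; its normal form modulo I is 6vw - 2w.

First compute the reduced Gröbner basis of I by Buchberger's algorithm.
f_1 = 3uw + 4u - 7/4w + 4, LT = uw.
f_2 = -4uv² - 6u² + 3uw + 2, LT = uv².

S(f_1,f_2): lcm = uv²w. S = 4/3uv² - 3/2u²w - 7/12v²w + ¾uw² + 4/3v² + ½w.
  reduce S modulo (f_1, f_2):
  remainder -7/12v²w + 4/3v² + 7/16w² + 19/6u - 97/96w + 11/6 ≠ 0; add h_3 = -7/12v²w + 4/3v² + 7/16w² + 19/6u - 97/96w + 11/6 to the basis.

The other S-polynomials (S(f_1,h_3), S(f_2,h_3)) all reduce to 0 modulo the current basis, so we have a Gröbner basis.
Inter-reduce: drop elements whose leading term is divisible by another's, tail-reduce, and make monic.
Reduced Gröbner basis: {uv² + 3/2u² + u - 7/16w + ½, v²w - 16/7v² - ¾w² - 38/7u + 97/56w - 22/7, uw + 4/3u - 7/12w + 4/3}.
Label its elements g_1 = uv² + 3/2u² + u - 7/16w + ½, g_2 = v²w - 16/7v² - ¾w² - 38/7u + 97/56w - 22/7, g_3 = uw + 4/3u - 7/12w + 4/3.

Reduce p = 6vw - 2w modulo G:
  leading term vw: no divisor's leading term divides it; move 6vw to the remainder.
  leading term w: no divisor's leading term divides it; move -2w to the remainder.
  normal form = 6vw - 2w.
The normal form is nonzero, so p ∉ I. Since p minus its normal form lies in I, I + (p) = I + (r) where r = 6vw - 2w; decide whether this ideal is the whole ring.
Run Buchberger on G together with r (pairs among the g_i already reduce to 0 since G is a Gröbner basis):
g_1 = uv² + 3/2u² + u - 7/16w + ½, LT = uv².
g_2 = v²w - 16/7v² - ¾w² - 38/7u + 97/56w - 22/7, LT = v²w.
g_3 = uw + 4/3u - 7/12w + 4/3, LT = uw.
r = 6vw - 2w, LT = vw.

S(g_1,r): lcm = uv²w. S = 3/2u²w + ⅓uvw + uw - 7/16w² + ½w.
  reduce S modulo (g_1, g_2, g_3, r):
  remainder -2u² - 4/9uv - 7/16w² - 9/2u - 4/9v + 1433/864w - 5/2 ≠ 0; add m_5 = -2u² - 4/9uv - 7/16w² - 9/2u - 4/9v + 1433/864w - 5/2 to the basis.

S(g_2,r): lcm = v²w. S = -16/7v² + ⅓vw - ¾w² - 38/7u + 97/56w - 22/7.
  reduce S modulo (g_1, g_2, g_3, r, m_5):
  remainder -16/7v² - ¾w² - 38/7u + 929/504w - 22/7 ≠ 0; add m_6 = -16/7v² - ¾w² - 38/7u + 929/504w - 22/7 to the basis.

S(g_3,r): lcm = uvw. S = 4/3uv + ⅓uw - 7/12vw + 4/3v.
  reduce S modulo (g_1, g_2, g_3, r, m_5, m_6):
  remainder 4/3uv - 4/9u + 4/3v - 4/9 ≠ 0; add m_7 = 4/3uv - 4/9u + 4/3v - 4/9 to the basis.

S(g_1,m_5): lcm = u²v². S = -2/9uv³ - 7/32v²w² + 3/2u³ - 9/4uv² - 2/9v³ + 1433/1728v²w + u² - 5/4v² - 7/16uw + ½u.
  reduce S modulo (g_1, g_2, g_3, r, m_5, m_6, m_7):
  remainder -21/128w³ + 929/2304w² + 19/12u - 827/576w + 19/12 ≠ 0; add m_8 = -21/128w³ + 929/2304w² + 19/12u - 827/576w + 19/12 to the basis.

The other S-polynomials (S(g_1,g_2), S(g_1,g_3), S(g_2,g_3), S(g_2,m_5), S(g_3,m_5), S(r,m_5), S(g_1,m_6), S(g_2,m_6), S(g_3,m_6), S(r,m_6), S(m_5,m_6), S(g_1,m_7), S(g_2,m_7), S(g_3,m_7), S(r,m_7), S(m_5,m_7), S(m_6,m_7), S(g_1,m_8), S(g_2,m_8), S(g_3,m_8), S(r,m_8), S(m_5,m_8), S(m_6,m_8), S(m_7,m_8)) all reduce to 0 modulo the current basis, so we have a Gröbner basis.
Inter-reduce: drop elements whose leading term is divisible by another's, tail-reduce, and make monic.
Reduced Gröbner basis: {w³ - 929/378w² - 608/63u + 1654/189w - 608/63, u² + 7/32w² + 251/108u - 1433/1728w + 143/108, uv - ⅓u + v - ⅓, v² + 21/64w² + 19/8u - 929/1152w + 11/8, uw + 4/3u - 7/12w + 4/3, vw - ⅓w}.
The reduced Gröbner basis of I + (p) is {w³ - 929/378w² - 608/63u + 1654/189w - 608/63, u² + 7/32w² + 251/108u - 1433/1728w + 143/108, uv - ⅓u + v - ⅓, v² + 21/64w² + 19/8u - 929/1152w + 11/8, uw + 4/3u - 7/12w + 4/3, vw - ⅓w} ≠ {1}, a proper ideal, so the enlarged system stays consistent: p is independent of I, with normal form 6vw - 2w.

The remainder on division by a Gröbner basis is unique — it is the normal form.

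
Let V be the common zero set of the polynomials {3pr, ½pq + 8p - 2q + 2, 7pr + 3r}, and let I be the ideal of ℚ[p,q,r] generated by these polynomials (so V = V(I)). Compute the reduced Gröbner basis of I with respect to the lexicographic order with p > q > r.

f_1 = 3pr, LT = pr.
f_2 = ½pq + 8p - 2q + 2, LT = pq.
f_3 = 7pr + 3r, LT = pr.

S(f_1,f_2): lcm = pqr. S = -16pr + 4qr - 4r.
  reduce S modulo (f_1, f_2, f_3):
  remainder 4qr - 4r ≠ 0; add g_4 = 4qr - 4r to the basis.

S(f_1,f_3): lcm = pr. S = -3/7r.
  reduce S modulo (f_1, f_2, f_3, g_4):
  remainder -3/7r ≠ 0; add g_5 = -3/7r to the basis.

The other S-polynomials (S(f_2,f_3), S(f_1,g_4), S(f_2,g_4), S(f_3,g_4), S(f_1,g_5), S(f_2,g_5), S(f_3,g_5), S(g_4,g_5)) all reduce to 0 modulo the current basis, so we have a Gröbner basis.
Inter-reduce: drop elements whose leading term is divisible by another's, tail-reduce, and make monic.

G = {pq + 16p - 4q + 4, r}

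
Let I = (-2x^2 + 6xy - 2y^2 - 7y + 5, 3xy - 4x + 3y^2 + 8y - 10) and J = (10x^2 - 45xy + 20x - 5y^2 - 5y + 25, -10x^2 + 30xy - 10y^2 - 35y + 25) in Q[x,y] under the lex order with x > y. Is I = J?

Equality of ideals is decidable: compute both reduced Gröbner bases (unique for the ordering) and check whether they agree.
Buchberger on the first generating set:
f_1 = -2x^2 + 6xy - 2y^2 - 7y + 5, LT = x^2.
f_2 = 3xy - 4x + 3y^2 + 8y - 10, LT = xy.

S(f_1,f_2): lcm = x^2y. S = 4/3x^2 - 4xy^2 - 8/3xy + 10/3x + y^3 + 7/2y^2 - 5/2y.
  leading term x^2: subtract (-2/3)·f_1 from 4/3x^2 - 4xy^2 - 8/3xy + 10/3x + y^3 + 7/2y^2 - 5/2y → -4xy^2 + 4/3xy + 10/3x + y^3 + 13/6y^2 - 43/6y + 10/3
  leading term xy^2: subtract (-4/3y)·f_2 from -4xy^2 + 4/3xy + 10/3x + y^3 + 13/6y^2 - 43/6y + 10/3 → -4xy + 10/3x + 5y^3 + 77/6y^2 - 41/2y + 10/3
  leading term xy: subtract (-4/3)·f_2 from -4xy + 10/3x + 5y^3 + 77/6y^2 - 41/2y + 10/3 → -2x + 5y^3 + 101/6y^2 - 59/6y - 10
  leading term x: no divisor's leading term divides it; move -2x to the remainder.
  leading term y^3: no divisor's leading term divides it; move 5y^3 to the remainder.
  leading term y^2: no divisor's leading term divides it; move 101/6y^2 to the remainder.
  leading term y: no divisor's leading term divides it; move -59/6y to the remainder.
  leading term 1: no divisor's leading term divides it; move -10 to the remainder.
  remainder -2x + 5y^3 + 101/6y^2 - 59/6y - 10 ≠ 0; add g_3 = -2x + 5y^3 + 101/6y^2 - 59/6y - 10 to the basis.

S(f_1,g_3): lcm = x^2. S = 5/2xy^3 + 101/12xy^2 - 95/12xy - 5x + y^2 + 7/2y - 5/2.
  leading term xy^3: subtract (5/6y^2)·f_2 from 5/2xy^3 + 101/12xy^2 - 95/12xy - 5x + y^2 + 7/2y - 5/2 → 47/4xy^2 - 95/12xy - 5x - 5/2y^4 - 20/3y^3 + 28/3y^2 + 7/2y - 5/2
  leading term xy^2: subtract (47/12y)·f_2 from 47/4xy^2 - 95/12xy - 5x - 5/2y^4 - 20/3y^3 + 28/3y^2 + 7/2y - 5/2 → 31/4xy - 5x - 5/2y^4 - 221/12y^3 - 22y^2 + 128/3y - 5/2
  leading term xy: subtract (31/12)·f_2 from 31/4xy - 5x - 5/2y^4 - 221/12y^3 - 22y^2 + 128/3y - 5/2 → 16/3x - 5/2y^4 - 221/12y^3 - 119/4y^2 + 22y + 70/3
  leading term x: subtract (-8/3)·g_3 from 16/3x - 5/2y^4 - 221/12y^3 - 119/4y^2 + 22y + 70/3 → -5/2y^4 - 61/12y^3 + 545/36y^2 - 38/9y - 10/3
  leading term y^4: no divisor's leading term divides it; move -5/2y^4 to the remainder.
  leading term y^3: no divisor's leading term divides it; move -61/12y^3 to the remainder.
  leading term y^2: no divisor's leading term divides it; move 545/36y^2 to the remainder.
  leading term y: no divisor's leading term divides it; move -38/9y to the remainder.
  leading term 1: no divisor's leading term divides it; move -10/3 to the remainder.
  remainder -5/2y^4 - 61/12y^3 + 545/36y^2 - 38/9y - 10/3 ≠ 0; add g_4 = -5/2y^4 - 61/12y^3 + 545/36y^2 - 38/9y - 10/3 to the basis.

The other S-polynomials (S(f_2,g_3), S(f_1,g_4), S(f_2,g_4), S(g_3,g_4)) all reduce to 0 modulo the current basis, so we have a Gröbner basis.
Inter-reduce: drop elements whose leading term is divisible by another's, tail-reduce, and make monic.
Reduced Gröbner basis: {x - 5/2y^3 - 101/12y^2 + 59/12y + 5, y^4 + 61/30y^3 - 109/18y^2 + 76/45y + 4/3}.

Buchberger on the second generating set:
h_1 = 10x^2 - 45xy + 20x - 5y^2 - 5y + 25, LT = x^2.
h_2 = -10x^2 + 30xy - 10y^2 - 35y + 25, LT = x^2.

S(h_1,h_2): lcm = x^2. S = -3/2xy + 2x - 3/2y^2 - 4y + 5.
  leading term xy: no divisor's leading term divides it; move -3/2xy to the remainder.
  leading term x: no divisor's leading term divides it; move 2x to the remainder.
  leading term y^2: no divisor's leading term divides it; move -3/2y^2 to the remainder.
  leading term y: no divisor's leading term divides it; move -4y to the remainder.
  leading term 1: no divisor's leading term divides it; move 5 to the remainder.
  remainder -3/2xy + 2x - 3/2y^2 - 4y + 5 ≠ 0; add k_3 = -3/2xy + 2x - 3/2y^2 - 4y + 5 to the basis.

S(h_1,k_3): lcm = x^2y. S = 4/3x^2 - 11/2xy^2 - 2/3xy + 10/3x - 1/2y^3 - 1/2y^2 + 5/2y.
  leading term x^2: subtract (2/15)·h_1 from 4/3x^2 - 11/2xy^2 - 2/3xy + 10/3x - 1/2y^3 - 1/2y^2 + 5/2y → -11/2xy^2 + 16/3xy + 2/3x - 1/2y^3 + 1/6y^2 + 19/6y - 10/3
  leading term xy^2: subtract (11/3y)·k_3 from -11/2xy^2 + 16/3xy + 2/3x - 1/2y^3 + 1/6y^2 + 19/6y - 10/3 → -2xy + 2/3x + 5y^3 + 89/6y^2 - 91/6y - 10/3
  leading term xy: subtract (4/3)·k_3 from -2xy + 2/3x + 5y^3 + 89/6y^2 - 91/6y - 10/3 → -2x + 5y^3 + 101/6y^2 - 59/6y - 10
  leading term x: no divisor's leading term divides it; move -2x to the remainder.
  leading term y^3: no divisor's leading term divides it; move 5y^3 to the remainder.
  leading term y^2: no divisor's leading term divides it; move 101/6y^2 to the remainder.
  leading term y: no divisor's leading term divides it; move -59/6y to the remainder.
  leading term 1: no divisor's leading term divides it; move -10 to the remainder.
  remainder -2x + 5y^3 + 101/6y^2 - 59/6y - 10 ≠ 0; add k_4 = -2x + 5y^3 + 101/6y^2 - 59/6y - 10 to the basis.

S(h_1,k_4): lcm = x^2. S = 5/2xy^3 + 101/12xy^2 - 113/12xy - 3x - 1/2y^2 - 1/2y + 5/2.
  leading term xy^3: subtract (-5/3y^2)·k_3 from 5/2xy^3 + 101/12xy^2 - 113/12xy - 3x - 1/2y^2 - 1/2y + 5/2 → 47/4xy^2 - 113/12xy - 3x - 5/2y^4 - 20/3y^3 + 47/6y^2 - 1/2y + 5/2
  leading term xy^2: subtract (-47/6y)·k_3 from 47/4xy^2 - 113/12xy - 3x - 5/2y^4 - 20/3y^3 + 47/6y^2 - 1/2y + 5/2 → 25/4xy - 3x - 5/2y^4 - 221/12y^3 - 47/2y^2 + 116/3y + 5/2
  leading term xy: subtract (-25/6)·k_3 from 25/4xy - 3x - 5/2y^4 - 221/12y^3 - 47/2y^2 + 116/3y + 5/2 → 16/3x - 5/2y^4 - 221/12y^3 - 119/4y^2 + 22y + 70/3
  leading term x: subtract (-8/3)·k_4 from 16/3x - 5/2y^4 - 221/12y^3 - 119/4y^2 + 22y + 70/3 → -5/2y^4 - 61/12y^3 + 545/36y^2 - 38/9y - 10/3
  leading term y^4: no divisor's leading term divides it; move -5/2y^4 to the remainder.
  leading term y^3: no divisor's leading term divides it; move -61/12y^3 to the remainder.
  leading term y^2: no divisor's leading term divides it; move 545/36y^2 to the remainder.
  leading term y: no divisor's leading term divides it; move -38/9y to the remainder.
  leading term 1: no divisor's leading term divides it; move -10/3 to the remainder.
  remainder -5/2y^4 - 61/12y^3 + 545/36y^2 - 38/9y - 10/3 ≠ 0; add k_5 = -5/2y^4 - 61/12y^3 + 545/36y^2 - 38/9y - 10/3 to the basis.

The other S-polynomials (S(h_2,k_3), S(h_2,k_4), S(k_3,k_4), S(h_1,k_5), S(h_2,k_5), S(k_3,k_5), S(k_4,k_5)) all reduce to 0 modulo the current basis, so we have a Gröbner basis.
Inter-reduce: drop elements whose leading term is divisible by another's, tail-reduce, and make monic.
Reduced Gröbner basis: {x - 5/2y^3 - 101/12y^2 + 59/12y + 5, y^4 + 61/30y^3 - 109/18y^2 + 76/45y + 4/3}.

These coincide, so the ideals are equal.

Yes, the ideals are equal.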